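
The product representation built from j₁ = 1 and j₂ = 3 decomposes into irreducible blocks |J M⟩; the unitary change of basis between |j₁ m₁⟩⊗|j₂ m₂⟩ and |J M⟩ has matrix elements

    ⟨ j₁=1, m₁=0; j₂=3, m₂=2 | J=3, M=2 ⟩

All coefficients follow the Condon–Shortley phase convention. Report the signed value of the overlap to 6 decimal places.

j₁+j₂−J=1  J+j₁−j₂=1  J−j₁+j₂=5  j₁+j₂+J+1=8
(j₁±m₁, j₂±m₂, J±M) = (1,1,5,1,5,1)
P² = 300
sum k=0..1:
  [0] +1/120 = 1/120
  [1] −1/24 = -1/24
S = -1/30
C² = P²·S² = 1/3 ; C = -0.577350

-0.577350  (= −√(1/3))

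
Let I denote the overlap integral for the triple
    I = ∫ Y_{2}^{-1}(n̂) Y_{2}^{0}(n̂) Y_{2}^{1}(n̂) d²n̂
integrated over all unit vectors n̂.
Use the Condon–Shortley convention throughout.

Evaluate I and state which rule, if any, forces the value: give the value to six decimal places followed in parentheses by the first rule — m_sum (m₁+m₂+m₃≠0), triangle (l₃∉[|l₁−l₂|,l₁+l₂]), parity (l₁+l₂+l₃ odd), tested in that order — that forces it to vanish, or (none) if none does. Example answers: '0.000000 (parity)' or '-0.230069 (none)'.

-0.090112 (none)

Checks pass: Σm=0; 6 even; l₃=2∈[0,4].
(2·2+1)(2·2+1)(2·2+1) = 125
Δ: 2! 2! 2! / 7! → 1/630
sum: t=0:+1/8 t=1:−1/1 t=2:+1/8 = -3/4
3j²(2 2 2; 0 0 0) = Δ·Π!·Σ² = 2/35  (sign -1)
sum: t=1:−1/2 t=2:+1/4 = -1/4
3j²(2 2 2; -1 0 1) = Δ·Π!·Σ² = 1/70  (sign +1)
combine: 4πI² = 125·2/35·1/70 = 5/49
take √, sign -1: I = -0.09011188
No selection rule forces the value: the integral is nonzero (none).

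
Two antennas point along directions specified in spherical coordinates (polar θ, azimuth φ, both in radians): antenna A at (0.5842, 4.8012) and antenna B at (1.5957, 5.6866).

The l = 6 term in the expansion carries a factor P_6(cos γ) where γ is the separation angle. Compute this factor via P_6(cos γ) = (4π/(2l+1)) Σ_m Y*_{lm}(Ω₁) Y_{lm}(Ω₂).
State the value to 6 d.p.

0.184053

Summing Y*_{l m}(θ₁,φ₁)·Y_{l m}(θ₂,φ₂) over m ∈ [−6, 6]; prefactor 4π/(2·6+1) = 0.966644:
  m=-6: Y*=-0.011712-0.006907i  Y=-0.436685-0.204474i  product +0.003702+0.005411i
  m=-5: Y*=+0.030604-0.064329i  Y=+0.041084-0.006574i  product +0.000834-0.002844i
  m=-4: Y*=+0.205951+0.076404i  Y=+0.257680-0.242594i  product +0.071605-0.030275i
  m=-3: Y*=-0.111701+0.409279i  Y=-0.010536+0.047347i  product -0.018201-0.009601i
  m=-2: Y*=-0.434178-0.077941i  Y=+0.118676+0.299187i  product -0.028208-0.139150i
  m=-1: Y*=+0.001727-0.019395i  Y=-0.042262-0.028702i  product -0.000630+0.000770i
  m=+0: Y*=-0.421399-0.000000i  Y=-0.313715+0.000000i  product +0.132199+0.000000i
  m=+1: Y*=-0.001727-0.019395i  Y=+0.042262-0.028702i  product -0.000630-0.000770i
  m=+2: Y*=-0.434178+0.077941i  Y=+0.118676-0.299187i  product -0.028208+0.139150i
  m=+3: Y*=+0.111701+0.409279i  Y=+0.010536+0.047347i  product -0.018201+0.009601i
  m=+4: Y*=+0.205951-0.076404i  Y=+0.257680+0.242594i  product +0.071605+0.030275i
  m=+5: Y*=-0.030604-0.064329i  Y=-0.041084-0.006574i  product +0.000834+0.002844i
  m=+6: Y*=-0.011712+0.006907i  Y=-0.436685+0.204474i  product +0.003702-0.005411i
Total Σ_m = +0.190405-0.000000i. Multiply by 0.966644: +0.184053-0.000000i. P_6(cos γ) = 0.184053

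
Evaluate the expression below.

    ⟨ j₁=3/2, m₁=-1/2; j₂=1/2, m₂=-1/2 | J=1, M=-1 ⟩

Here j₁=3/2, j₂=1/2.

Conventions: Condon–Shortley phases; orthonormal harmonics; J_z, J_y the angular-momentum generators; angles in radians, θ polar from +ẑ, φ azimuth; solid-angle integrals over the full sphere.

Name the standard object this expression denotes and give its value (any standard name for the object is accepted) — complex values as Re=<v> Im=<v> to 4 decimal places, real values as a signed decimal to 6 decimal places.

This is a Clebsch–Gordan (vector-coupling) coefficient.
√[3·1!2!0!/4! · 1!2!0!1!0!2!] = √(1)
  +(−1)^0/∏(0,1,2,0,0,0)! = 1/2  (running 1/2)
⟨..|..⟩ = √(1)·(1/2) = +0.500000

Clebsch–Gordan coefficient, +√(1/4) ≈ +0.500000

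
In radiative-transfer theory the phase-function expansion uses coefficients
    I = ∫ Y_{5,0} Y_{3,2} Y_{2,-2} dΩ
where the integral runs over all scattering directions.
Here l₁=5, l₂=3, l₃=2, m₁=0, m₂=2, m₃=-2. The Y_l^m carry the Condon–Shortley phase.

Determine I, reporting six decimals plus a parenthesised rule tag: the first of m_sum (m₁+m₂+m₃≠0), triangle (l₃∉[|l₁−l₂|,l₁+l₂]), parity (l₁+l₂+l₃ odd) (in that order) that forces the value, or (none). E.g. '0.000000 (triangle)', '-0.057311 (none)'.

Checks pass: Σm=0; 10 even; l₃=2∈[2,8].
(2·5+1)(2·3+1)(2·2+1) = 385
Δ: 6! 4! 0! / 11! → 1/2310
sum: t=3:−1/144 = -1/144
3j²(5 3 2; 0 0 0) = Δ·Π!·Σ² = 10/231  (sign -1)
sum: t=5:−1/2880 = -1/2880
3j²(5 3 2; 0 2 -2) = Δ·Π!·Σ² = 1/462  (sign -1)
combine: 4πI² = 385·10/231·1/462 = 25/693
take √, sign +1: I = 0.05357948
No selection rule forces the value: the integral is nonzero (none).

0.053579 (none)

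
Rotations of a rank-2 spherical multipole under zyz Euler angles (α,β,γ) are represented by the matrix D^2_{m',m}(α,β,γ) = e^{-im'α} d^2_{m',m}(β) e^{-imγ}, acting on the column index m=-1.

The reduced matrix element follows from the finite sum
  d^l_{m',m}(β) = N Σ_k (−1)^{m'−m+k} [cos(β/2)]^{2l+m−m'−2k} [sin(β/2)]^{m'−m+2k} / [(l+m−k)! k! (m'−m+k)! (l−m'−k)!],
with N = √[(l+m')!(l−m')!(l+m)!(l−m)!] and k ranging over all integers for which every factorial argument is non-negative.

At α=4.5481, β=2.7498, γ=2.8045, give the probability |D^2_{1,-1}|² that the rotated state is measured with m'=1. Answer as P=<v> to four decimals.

D^2_{1,-1}(4.5481,2.7498,2.8045) = e^{-i·1·4.5481}·d^2_{1,-1}(2.7498)·e^{-i·-1·2.8045}. Compute d first:
Half-angle: c=0.194646, s=0.980874. N=√(6·1·1·6)=6.000000
Admissible k: 0..1 (factorial args all ≥0)
  k=0: (−1)^2·6.0000/(2)·0.1946^2·0.9809^2 = +0.109355
  k=1: (−1)^3·6.0000/(6)·0.1946^0·0.9809^4 = -0.925661
d^2_{1,-1}(2.7498) = +0.109355 -0.925661 = -0.816307
|D^2_{1,-1}|² = |d^2_{1,-1}(β)|² = (-0.816307)² = 0.666357 (the z-rotation phases have unit modulus)

P=0.6664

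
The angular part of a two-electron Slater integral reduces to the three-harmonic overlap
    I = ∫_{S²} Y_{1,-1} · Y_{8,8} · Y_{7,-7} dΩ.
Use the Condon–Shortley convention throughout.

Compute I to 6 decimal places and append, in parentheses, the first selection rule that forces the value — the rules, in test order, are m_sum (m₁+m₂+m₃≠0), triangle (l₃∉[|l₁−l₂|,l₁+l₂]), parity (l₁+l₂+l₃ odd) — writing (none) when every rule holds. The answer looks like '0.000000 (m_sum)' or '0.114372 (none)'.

m-sum 0 ✓  L=16 even ✓  7≤7≤9 ✓
Π(2lᵢ+1) = 3×17×15 = 765
triangle coeff Δ(1,8,7) = 1/2040
Σ_t [1,1]: t=1:−1/25401600 = -1/25401600
(3j)²=8/255 [(1 8 7; 0 0 0)], sign=+1
Σ_t [2,2]: t=2:+1/174356582400 = 1/174356582400
(3j)²=1/17 [(1 8 7; -1 8 -7)], sign=+1
⇒ 4πI² = 24/17
I = (+1)√(24/17/(4π)) = 0.33517856
No selection rule forces the value: the integral is nonzero (none).

0.335179 (none)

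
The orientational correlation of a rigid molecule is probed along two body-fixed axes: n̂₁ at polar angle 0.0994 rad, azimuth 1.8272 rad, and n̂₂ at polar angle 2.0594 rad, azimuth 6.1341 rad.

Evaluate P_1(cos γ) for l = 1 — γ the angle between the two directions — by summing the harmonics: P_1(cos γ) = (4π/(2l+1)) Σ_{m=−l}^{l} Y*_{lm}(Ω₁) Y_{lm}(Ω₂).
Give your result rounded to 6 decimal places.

Expand P_1 via completeness: Σ_{m} conj(Y_{1,m}) at Ω₁ times Y_{1,m} at Ω₂ —
  m=-1: Y*=-0.008695+0.033165i  Y=+0.301684+0.045313i  product -0.004126+0.009611i
  m=+0: Y*=+0.486191-0.000000i  Y=-0.229347+0.000000i  product -0.111506+0.000000i
  m=+1: Y*=+0.008695+0.033165i  Y=-0.301684+0.045313i  product -0.004126-0.009611i
Total Σ_m = -0.119758+0.000000i. Multiply by 4.188790: -0.501642+0.000000i. P_1(cos γ) = -0.501642

-0.501642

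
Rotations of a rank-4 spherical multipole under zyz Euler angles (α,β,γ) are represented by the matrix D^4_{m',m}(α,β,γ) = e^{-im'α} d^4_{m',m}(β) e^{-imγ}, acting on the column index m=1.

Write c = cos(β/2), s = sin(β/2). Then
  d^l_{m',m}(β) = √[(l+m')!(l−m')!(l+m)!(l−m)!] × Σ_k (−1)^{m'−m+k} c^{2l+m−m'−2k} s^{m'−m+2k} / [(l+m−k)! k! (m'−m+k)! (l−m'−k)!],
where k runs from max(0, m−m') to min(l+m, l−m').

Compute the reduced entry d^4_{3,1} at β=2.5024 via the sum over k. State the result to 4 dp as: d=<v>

d^4_{3,1}(β=2.5024) via the finite sum:
With c≡cos(β/2)=0.314183 and s≡sin(β/2)=0.949362, N=[5040·1·120·6]^{1/2}=1904.940944
Admissible k: 0..1 (factorial args all ≥0)
  k=0: (−1)^2·1904.9409/(240)·0.3142^6·0.9494^2 = +0.006881
  k=1: (−1)^3·1904.9409/(144)·0.3142^4·0.9494^4 = -0.104708
d^4_{3,1}(2.5024) = +0.006881 -0.104708 = -0.097827

d=-0.0978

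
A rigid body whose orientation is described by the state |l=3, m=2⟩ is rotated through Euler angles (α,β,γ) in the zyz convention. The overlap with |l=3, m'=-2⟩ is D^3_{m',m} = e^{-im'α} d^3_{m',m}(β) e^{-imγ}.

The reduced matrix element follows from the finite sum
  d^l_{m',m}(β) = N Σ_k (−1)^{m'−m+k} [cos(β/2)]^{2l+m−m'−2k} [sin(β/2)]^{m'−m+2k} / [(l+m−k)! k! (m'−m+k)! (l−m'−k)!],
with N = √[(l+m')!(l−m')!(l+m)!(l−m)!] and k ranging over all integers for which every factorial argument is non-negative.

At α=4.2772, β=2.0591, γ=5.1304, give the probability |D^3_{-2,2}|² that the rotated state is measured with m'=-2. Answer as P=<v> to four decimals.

First d^3_{-2,2}(β=2.0591), then the phase factors e^{-i(-2)α} and e^{-i(2)γ}:
Half-angle: c=0.515205, s=0.857067. N=√(1·120·120·1)=120.000000
The bounds max(0,m−m')=4 and min(l+m,l−m')=5 give 2 terms
  k=4: (−1)^0·120.0000/(24)·0.5152^2·0.8571^4 = +0.716125
  k=5: (−1)^1·120.0000/(120)·0.5152^0·0.8571^6 = -0.396360
d^3_{-2,2}(2.0591) = +0.716125 -0.396360 = +0.319766
|D^3_{-2,2}|² = |d^3_{-2,2}(β)|² = (+0.319766)² = 0.102250 (the z-rotation phases have unit modulus)

P=0.1023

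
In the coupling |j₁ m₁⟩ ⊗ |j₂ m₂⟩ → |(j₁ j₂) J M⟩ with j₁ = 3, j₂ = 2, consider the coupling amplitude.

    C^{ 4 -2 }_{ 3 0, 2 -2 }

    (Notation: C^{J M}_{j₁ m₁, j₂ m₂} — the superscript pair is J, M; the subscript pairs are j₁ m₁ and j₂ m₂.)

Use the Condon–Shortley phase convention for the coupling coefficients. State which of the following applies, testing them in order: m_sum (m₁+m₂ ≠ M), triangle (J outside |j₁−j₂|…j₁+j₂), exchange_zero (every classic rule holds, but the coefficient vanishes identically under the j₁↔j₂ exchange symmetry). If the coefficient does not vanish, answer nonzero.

m-sum: m₁+m₂ = 0+(-2) = -2, M = -2  ✓
triangle: |j₁−j₂| = 1 ≤ J = 4 ≤ j₁+j₂ = 5  ✓
exchange: j₁≠j₂ or m₁≠m₂ — the exchange symmetry imposes no constraint here
value check: CG = +√(3/7) = +0.654654 ≠ 0

nonzero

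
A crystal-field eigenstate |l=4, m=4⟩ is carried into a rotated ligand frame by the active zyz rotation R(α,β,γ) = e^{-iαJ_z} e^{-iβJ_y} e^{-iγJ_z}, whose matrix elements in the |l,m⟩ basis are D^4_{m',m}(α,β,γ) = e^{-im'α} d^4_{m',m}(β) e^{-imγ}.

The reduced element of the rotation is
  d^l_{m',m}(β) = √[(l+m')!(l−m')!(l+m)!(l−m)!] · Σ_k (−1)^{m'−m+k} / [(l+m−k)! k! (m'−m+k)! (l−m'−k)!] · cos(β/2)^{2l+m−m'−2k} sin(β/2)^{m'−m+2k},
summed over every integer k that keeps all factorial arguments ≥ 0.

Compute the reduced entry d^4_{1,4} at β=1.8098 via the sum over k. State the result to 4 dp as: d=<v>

d^4_{1,4}(β=1.8098) via the finite sum:
Half-angle: c=0.617764, s=0.786363. N=√(120·6·40320·1)=5387.986637
Admissible k: 3..3 (factorial args all ≥0)
  k=3: (−1)^0·5387.9866/(720)·0.6178^5·0.7864^3 = +0.327399
d^4_{1,4}(1.8098) = +0.327399

d=0.3274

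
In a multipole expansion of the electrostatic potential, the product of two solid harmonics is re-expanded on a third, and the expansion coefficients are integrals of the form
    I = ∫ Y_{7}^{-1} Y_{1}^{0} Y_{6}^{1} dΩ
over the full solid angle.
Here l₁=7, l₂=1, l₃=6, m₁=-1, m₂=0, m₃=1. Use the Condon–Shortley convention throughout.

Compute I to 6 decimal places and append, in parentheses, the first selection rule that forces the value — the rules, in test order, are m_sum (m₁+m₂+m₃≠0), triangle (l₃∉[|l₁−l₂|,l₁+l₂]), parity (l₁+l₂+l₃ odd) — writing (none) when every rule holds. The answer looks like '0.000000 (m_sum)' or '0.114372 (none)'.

-0.242415 (none)

m-sum 0 ✓  L=14 even ✓  6≤6≤8 ✓
Π(2lᵢ+1) = 15×3×13 = 585
triangle coeff Δ(7,1,6) = 1/1365
Σ_t [1,1]: t=1:−1/518400 = -1/518400
(3j)²=7/195 [(7 1 6; 0 0 0)], sign=-1
Σ_t [1,1]: t=1:−1/604800 = -1/604800
(3j)²=16/455 [(7 1 6; -1 0 1)], sign=+1
⇒ 4πI² = 48/65
I = (-1)√(48/65/(4π)) = -0.24241473
No selection rule forces the value: the integral is nonzero (none).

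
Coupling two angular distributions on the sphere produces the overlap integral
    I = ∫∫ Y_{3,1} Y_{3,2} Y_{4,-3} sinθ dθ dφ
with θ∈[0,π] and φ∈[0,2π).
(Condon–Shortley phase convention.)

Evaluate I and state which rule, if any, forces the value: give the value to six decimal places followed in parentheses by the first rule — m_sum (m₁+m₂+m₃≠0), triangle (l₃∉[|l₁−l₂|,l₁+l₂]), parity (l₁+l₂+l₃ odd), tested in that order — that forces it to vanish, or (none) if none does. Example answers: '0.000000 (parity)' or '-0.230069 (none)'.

Rules hold: Σm=0, L=10 even, 0≤4≤6.
N = 7·7·9 = 441
Δ = 2!·4!·4!/11! = 1/34650
Racah Σ t=0..2: t=0:+1/72 t=1:−1/16 t=2:+1/72 = -5/144
⇒ 3j(3 3 4; 0 0 0)² = 2/77, sgn -1
Racah Σ t=1..2: t=1:−1/144 t=2:+1/288 = -1/288
⇒ 3j(3 3 4; 1 2 -3)² = 1/99, sgn +1
4πI² = N·(3j₀)²·(3jₘ)² = 14/121
I = -1·√(0.115702/4π) = -0.09595473
No selection rule forces the value: the integral is nonzero (none).

-0.095955 (none)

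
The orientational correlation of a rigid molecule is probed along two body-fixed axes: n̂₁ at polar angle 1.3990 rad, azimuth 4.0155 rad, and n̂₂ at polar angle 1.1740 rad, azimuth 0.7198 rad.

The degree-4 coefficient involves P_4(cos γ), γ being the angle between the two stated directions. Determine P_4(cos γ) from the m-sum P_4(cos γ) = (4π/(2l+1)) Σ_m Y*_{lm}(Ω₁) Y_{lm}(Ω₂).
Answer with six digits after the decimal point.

Addition theorem: P_4(cos γ) = (4π/9) Σ_m Y*_{lm}(Ω₁) Y_{lm}(Ω₂), m = −4…4:
  [-4]  conj(Y_{4,-4})(Ω₁) = -0.391180-0.144584i ; Y_{4,-4}(Ω₂) = -0.309255-0.083061i ; Δ = +0.108965+0.077205i
  [-3]  conj(Y_{4,-3})(Ω₁) = +0.177625-0.101671i ; Y_{4,-3}(Ω₂) = -0.210704-0.315645i ; Δ = -0.069518-0.034644i
  [-2]  conj(Y_{4,-2})(Ω₁) = +0.045488-0.254276i ; Y_{4,-2}(Ω₂) = +0.001693-0.012833i ; Δ = -0.003186-0.001014i
  [-1]  conj(Y_{4,-1})(Ω₁) = +0.142971+0.170817i ; Y_{4,-1}(Ω₂) = -0.247825+0.217272i ; Δ = -0.072546-0.011269i
  [+0]  conj(Y_{4,0})(Ω₁) = +0.227772-0.000000i ; Y_{4,0}(Ω₂) = -0.074041+0.000000i ; Δ = -0.016865+0.000000i
  [+1]  conj(Y_{4,1})(Ω₁) = -0.142971+0.170817i ; Y_{4,1}(Ω₂) = +0.247825+0.217272i ; Δ = -0.072546+0.011269i
  [+2]  conj(Y_{4,2})(Ω₁) = +0.045488+0.254276i ; Y_{4,2}(Ω₂) = +0.001693+0.012833i ; Δ = -0.003186+0.001014i
  [+3]  conj(Y_{4,3})(Ω₁) = -0.177625-0.101671i ; Y_{4,3}(Ω₂) = +0.210704-0.315645i ; Δ = -0.069518+0.034644i
  [+4]  conj(Y_{4,4})(Ω₁) = -0.391180+0.144584i ; Y_{4,4}(Ω₂) = -0.309255+0.083061i ; Δ = +0.108965-0.077205i
Accumulated sum -0.089435+0.000000i; after 4π/(2l+1) scaling, -0.124875+0.000000i ⇒ P_4 = -0.124875

-0.124875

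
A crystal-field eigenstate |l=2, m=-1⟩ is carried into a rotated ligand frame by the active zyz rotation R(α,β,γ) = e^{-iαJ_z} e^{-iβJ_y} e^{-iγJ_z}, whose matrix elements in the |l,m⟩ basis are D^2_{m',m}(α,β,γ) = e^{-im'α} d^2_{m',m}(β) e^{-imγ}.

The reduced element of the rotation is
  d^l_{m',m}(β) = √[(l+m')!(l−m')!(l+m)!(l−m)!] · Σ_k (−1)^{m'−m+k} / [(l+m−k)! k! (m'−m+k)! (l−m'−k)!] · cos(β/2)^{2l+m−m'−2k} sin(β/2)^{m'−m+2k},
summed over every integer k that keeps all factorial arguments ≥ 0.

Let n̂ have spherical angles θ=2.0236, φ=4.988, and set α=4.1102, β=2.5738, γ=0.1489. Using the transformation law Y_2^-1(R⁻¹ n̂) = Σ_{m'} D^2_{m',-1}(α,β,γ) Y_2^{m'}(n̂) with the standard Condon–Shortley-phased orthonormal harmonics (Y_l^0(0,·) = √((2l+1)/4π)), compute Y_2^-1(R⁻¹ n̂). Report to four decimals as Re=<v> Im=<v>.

Re=-0.0752 Im=-0.3776

Need the full column D^2_{m',-1} for m'=−2..2 at α=4.1102, β=2.5738, γ=0.1489.
cos(β/2)=0.280098, sin(β/2)=0.959971
d^2_{-2,-1}: single k=1 term ⇒ +0.042191;  D = -0.020792+0.036712i
d^2_{-1,-1}: k∈[0..1] ⇒ +0.006155 -0.216899 = -0.210744;  D = +0.092290+0.189461i
d^2_{0,-1}: k∈[0..1] ⇒ -0.051673 +0.606961 = +0.555288;  D = +0.549143+0.082377i
d^2_{1,-1}: k∈[0..1] ⇒ +0.216899 -0.849245 = -0.632346;  D = +0.431535-0.462211i
d^2_{2,-1}: single k=0 term ⇒ -0.495581;  D = +0.106950+0.483904i
Y_2^{m'}(θ=2.0236,φ=4.988) and Σ D·Y over m':
  (-0.0208+0.0367i)·(-0.2661+0.1636i)  (+0.0923+0.1895i)·(-0.0827-0.2925i)  (+0.5491+0.0824i)·(-0.1343+0.0000i)  (+0.4315-0.4622i)·(+0.0827-0.2925i)  (+0.1070+0.4839i)·(-0.2661-0.1636i)
Y_2^-1(R⁻¹ n̂) = -0.075228-0.377576i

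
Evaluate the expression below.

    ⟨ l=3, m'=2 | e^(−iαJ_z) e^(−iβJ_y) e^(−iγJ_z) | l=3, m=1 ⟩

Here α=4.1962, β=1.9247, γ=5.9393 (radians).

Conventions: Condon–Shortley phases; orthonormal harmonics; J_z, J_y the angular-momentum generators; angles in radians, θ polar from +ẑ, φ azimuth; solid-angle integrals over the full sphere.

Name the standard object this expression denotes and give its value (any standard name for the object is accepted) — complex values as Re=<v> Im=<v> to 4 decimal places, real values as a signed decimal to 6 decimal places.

Wigner D-matrix element, Re=-0.0955 Im=-0.4849

This is a Wigner D-matrix element — the rotation-matrix element ⟨l m'| R(α,β,γ) |l m⟩ in the angular-momentum basis.
D^3_{2,1}(4.1962,1.9247,5.9393) = e^{-i·2·4.1962}·d^3_{2,1}(1.9247)·e^{-i·1·5.9393}. Compute d first:
Half-angle: c=0.571593, s=0.820537. N=√(120·1·24·2)=75.894664
The bounds max(0,m−m')=0 and min(l+m,l−m')=1 give 2 terms
  k=0: (−1)^1·75.8947/(24)·0.5716^5·0.8205^1 = -0.158319
  k=1: (−1)^2·75.8947/(12)·0.5716^3·0.8205^3 = +0.652508
d^3_{2,1}(1.9247) = -0.158319 +0.652508 = +0.494189
D = (-0.512779-0.858521i)·(+0.494189)·(+0.941452+0.337147i) = -0.095531-0.484868i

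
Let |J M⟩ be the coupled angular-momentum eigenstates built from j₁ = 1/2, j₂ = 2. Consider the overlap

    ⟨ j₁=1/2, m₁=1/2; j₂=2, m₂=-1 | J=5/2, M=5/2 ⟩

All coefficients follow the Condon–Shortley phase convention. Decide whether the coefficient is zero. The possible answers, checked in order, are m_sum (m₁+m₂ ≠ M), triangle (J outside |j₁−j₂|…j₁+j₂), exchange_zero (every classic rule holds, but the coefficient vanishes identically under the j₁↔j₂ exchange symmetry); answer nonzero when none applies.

m-sum: m₁+m₂ = 1/2+(-1) = -1/2, M = 5/2  ✗ ⇒ coefficient is 0

m_sum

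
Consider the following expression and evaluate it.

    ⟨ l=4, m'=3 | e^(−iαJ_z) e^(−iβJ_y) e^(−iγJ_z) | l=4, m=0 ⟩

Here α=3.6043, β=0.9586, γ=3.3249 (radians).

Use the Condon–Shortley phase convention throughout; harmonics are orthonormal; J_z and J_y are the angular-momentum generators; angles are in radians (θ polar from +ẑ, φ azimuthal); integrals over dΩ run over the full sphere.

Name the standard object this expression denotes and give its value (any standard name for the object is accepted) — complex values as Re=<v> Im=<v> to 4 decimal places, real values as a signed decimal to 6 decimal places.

Wigner D-matrix element, Re=0.0846 Im=-0.4581

This is a Wigner D-matrix element — the rotation-matrix element ⟨l m'| R(α,β,γ) |l m⟩ in the angular-momentum basis.
First d^4_{3,0}(β=0.9586), then the phase factors e^{-i(3)α} and e^{-i(0)γ}:
With c≡cos(β/2)=0.887318 and s≡sin(β/2)=0.461158, N=[5040·1·24·24]^{1/2}=1703.830978
k∈{0,1} keeps every argument non-negative
  k=0: (−1)^3·1703.8310/(144)·0.8873^5·0.4612^3 = -0.638278
  k=1: (−1)^4·1703.8310/(144)·0.8873^3·0.4612^5 = +0.172406
d^4_{3,0}(0.9586) = -0.638278 +0.172406 = -0.465873
D = (-0.181660+0.983361i)·(-0.465873)·(+1.000000+0.000000i) = +0.084630-0.458121i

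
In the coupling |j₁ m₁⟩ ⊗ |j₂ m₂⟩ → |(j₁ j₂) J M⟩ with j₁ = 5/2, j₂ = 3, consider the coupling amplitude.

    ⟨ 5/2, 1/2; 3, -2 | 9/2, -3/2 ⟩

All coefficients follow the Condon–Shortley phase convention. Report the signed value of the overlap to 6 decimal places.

j₁+j₂−J=1  J+j₁−j₂=4  J−j₁+j₂=5  j₁+j₂+J+1=11
(j₁±m₁, j₂±m₂, J±M) = (3,2,1,5,3,6)
P² = 345600/77
sum k=0..1:
  [0] +1/96 = 1/96
  [1] −1/720 = -1/720
S = 13/1440
C² = P²·S² = 169/462 ; C = +0.604815

+√(169/462) = +0.604815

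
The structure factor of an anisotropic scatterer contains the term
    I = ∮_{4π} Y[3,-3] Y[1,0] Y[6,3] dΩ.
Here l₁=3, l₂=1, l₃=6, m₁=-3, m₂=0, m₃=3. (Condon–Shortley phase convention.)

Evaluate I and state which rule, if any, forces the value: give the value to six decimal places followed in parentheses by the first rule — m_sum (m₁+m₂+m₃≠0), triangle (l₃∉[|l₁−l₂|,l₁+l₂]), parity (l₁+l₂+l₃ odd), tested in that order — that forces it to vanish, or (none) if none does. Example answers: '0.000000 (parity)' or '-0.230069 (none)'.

0.000000 (triangle)

l₃=6 ∉ [2,4] — triangle fails ⇒ I = 0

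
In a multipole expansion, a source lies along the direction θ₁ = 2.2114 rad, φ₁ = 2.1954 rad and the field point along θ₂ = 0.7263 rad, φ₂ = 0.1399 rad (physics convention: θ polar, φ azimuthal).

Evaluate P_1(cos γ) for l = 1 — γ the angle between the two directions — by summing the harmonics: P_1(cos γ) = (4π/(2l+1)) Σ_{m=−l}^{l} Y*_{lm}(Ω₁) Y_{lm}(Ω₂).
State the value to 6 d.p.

-0.694935

Summing Y*_{l m}(θ₁,φ₁)·Y_{l m}(θ₂,φ₂) over m ∈ [−1, 1]; prefactor 4π/(2·1+1) = 4.188790:
  m=-1: Y*=-0.161980+0.224697i  Y=+0.227204-0.031995i  product -0.029613+0.056234i
  m=+0: Y*=-0.292028-0.000000i  Y=+0.365297+0.000000i  product -0.106677-0.000000i
  m=+1: Y*=+0.161980+0.224697i  Y=-0.227204-0.031995i  product -0.029613-0.056234i
Total Σ_m = -0.165903+0.000000i. Multiply by 4.188790: -0.694935+0.000000i. P_1(cos γ) = -0.694935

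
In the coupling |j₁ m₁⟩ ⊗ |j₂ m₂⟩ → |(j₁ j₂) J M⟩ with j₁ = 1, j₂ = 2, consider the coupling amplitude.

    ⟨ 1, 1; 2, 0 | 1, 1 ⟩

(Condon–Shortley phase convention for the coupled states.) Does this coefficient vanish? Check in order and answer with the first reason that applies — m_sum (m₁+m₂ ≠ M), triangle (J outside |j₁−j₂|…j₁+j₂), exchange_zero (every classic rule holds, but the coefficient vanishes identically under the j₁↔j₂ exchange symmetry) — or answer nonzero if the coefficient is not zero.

m-sum: m₁+m₂ = 1+0 = 1, M = 1  ✓
triangle: |j₁−j₂| = 1 ≤ J = 1 ≤ j₁+j₂ = 3  ✓
exchange: j₁≠j₂ or m₁≠m₂ — the exchange symmetry imposes no constraint here
value check: CG = +√(1/10) = +0.316228 ≠ 0

nonzero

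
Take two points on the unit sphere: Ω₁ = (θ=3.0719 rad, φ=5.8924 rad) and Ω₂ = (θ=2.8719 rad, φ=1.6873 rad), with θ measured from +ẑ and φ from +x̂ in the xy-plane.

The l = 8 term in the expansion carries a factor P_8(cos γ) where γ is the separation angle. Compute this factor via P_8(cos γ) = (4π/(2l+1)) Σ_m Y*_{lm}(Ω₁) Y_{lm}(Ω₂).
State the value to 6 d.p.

Term-by-term m-sum for l=8 (normalisation 4π/17 = 0.739198):
  m=-8: Y*=(-0.000000, -0.000000)  Y=(0.000008, -0.000011)  product (-0.000000, 0.000000)
  m=-7: Y*=(0.000000, 0.000000)  Y=(-0.000138, -0.000130)  product (-0.000000, -0.000000)
  m=-6: Y*=(-0.000000, -0.000000)  Y=(-0.001333, 0.001121)  product (0.000000, 0.000000)
  m=-5: Y*=(0.000006, 0.000015)  Y=(0.006330, 0.009609)  product (-0.000000, 0.000000)
  m=-4: Y*=(0.000002, -0.000314)  Y=(0.050173, -0.025235)  product (-0.000008, -0.000016)
  m=-3: Y*=(-0.001798, 0.004271)  Y=(-0.068187, -0.187084)  product (0.000922, 0.000045)
  m=-2: Y*=(0.034587, -0.034323)  Y=(-0.465531, 0.110479)  product (-0.012309, 0.019800)
  m=-1: Y*=(-0.304405, 0.125407)  Y=(0.073716, 0.629867)  product (-0.101429, -0.182490)
  m=+0: Y*=(1.063601, -0.000000)  Y=(0.068968, 0.000000)  product (0.073354, 0.000000)
  m=+1: Y*=(0.304405, 0.125407)  Y=(-0.073716, 0.629867)  product (-0.101429, 0.182490)
  m=+2: Y*=(0.034587, 0.034323)  Y=(-0.465531, -0.110479)  product (-0.012309, -0.019800)
  m=+3: Y*=(0.001798, 0.004271)  Y=(0.068187, -0.187084)  product (0.000922, -0.000045)
  m=+4: Y*=(0.000002, 0.000314)  Y=(0.050173, 0.025235)  product (-0.000008, 0.000016)
  m=+5: Y*=(-0.000006, 0.000015)  Y=(-0.006330, 0.009609)  product (-0.000000, -0.000000)
  m=+6: Y*=(-0.000000, 0.000000)  Y=(-0.001333, -0.001121)  product (0.000000, -0.000000)
  m=+7: Y*=(-0.000000, 0.000000)  Y=(0.000138, -0.000130)  product (-0.000000, 0.000000)
  m=+8: Y*=(-0.000000, 0.000000)  Y=(0.000008, 0.000011)  product (-0.000000, -0.000000)
Σ over m = (-0.152295, 0.000000); ×(4π/17) → (-0.112576, 0.000000). Real part: -0.112576

-0.112576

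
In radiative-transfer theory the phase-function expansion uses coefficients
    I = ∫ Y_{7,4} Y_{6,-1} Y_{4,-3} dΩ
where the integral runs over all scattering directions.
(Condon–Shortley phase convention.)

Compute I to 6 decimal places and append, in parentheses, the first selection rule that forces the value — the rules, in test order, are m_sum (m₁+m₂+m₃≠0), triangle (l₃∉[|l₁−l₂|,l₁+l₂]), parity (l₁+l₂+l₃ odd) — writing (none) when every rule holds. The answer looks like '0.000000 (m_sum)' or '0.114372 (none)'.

Σlᵢ=17 odd — θ-integrand is odd under cosθ→−cosθ; I=0

0.000000 (parity)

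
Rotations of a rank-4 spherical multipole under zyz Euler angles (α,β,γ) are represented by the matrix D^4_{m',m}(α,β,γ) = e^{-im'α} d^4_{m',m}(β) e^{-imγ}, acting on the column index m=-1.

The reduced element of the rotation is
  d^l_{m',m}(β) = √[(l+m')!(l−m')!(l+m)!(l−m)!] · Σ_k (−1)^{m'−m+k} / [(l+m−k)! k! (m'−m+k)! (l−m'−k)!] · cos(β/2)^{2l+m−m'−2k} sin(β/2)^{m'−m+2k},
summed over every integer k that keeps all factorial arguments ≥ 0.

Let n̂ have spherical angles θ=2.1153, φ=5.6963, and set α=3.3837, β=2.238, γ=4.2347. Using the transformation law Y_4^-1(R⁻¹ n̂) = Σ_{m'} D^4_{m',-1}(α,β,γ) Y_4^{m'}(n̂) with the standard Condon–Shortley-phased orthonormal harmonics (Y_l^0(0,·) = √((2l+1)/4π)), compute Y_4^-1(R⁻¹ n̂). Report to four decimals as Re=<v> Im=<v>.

Need the full column D^4_{m',-1} for m'=−4..4 at α=3.3837, β=2.2380, γ=4.2347.
cos(β/2)=0.436582, sin(β/2)=0.899664
d^4_{-4,-1}: single k=3 term ⇒ +0.086430;  D = +0.040733-0.076230i
d^4_{-3,-1}: k∈[2..3] ⇒ +0.044486 -0.314851 = -0.270365;  D = +0.066531-0.262051i
d^4_{-2,-1}: k∈[1..3] ⇒ +0.011539 -0.245007 +0.693611 = +0.460143;  D = +0.003003-0.460133i
d^4_{-1,-1}: k∈[0..3] ⇒ +0.001320 -0.084072 +0.714016 -1.010684 = -0.379420;  D = -0.088560-0.368940i
d^4_{0,-1}: k∈[0..3] ⇒ -0.012164 +0.309912 -1.316034 +0.931418 = -0.086868;  D = +0.039936+0.077144i
d^4_{1,-1}: k∈[0..3] ⇒ +0.056048 -0.714016 +1.516026 -0.429184 = +0.428873;  D = +0.282727+0.322487i
d^4_{2,-1}: k∈[0..2] ⇒ -0.163338 +1.040416 -0.883621 = -0.006542;  D = +0.005367+0.003742i
d^4_{3,-1}: k∈[0..1] ⇒ +0.314851 -0.802205 = -0.487354;  D = -0.454938-0.174773i
d^4_{4,-1}: single k=0 term ⇒ -0.367024;  D = +0.364175+0.045641i
Y_4^{m'}(θ=2.1153,φ=5.6963) and Σ D·Y over m':
  (+0.0407-0.0762i)·(-0.1661+0.1690i)  (+0.0665-0.2621i)·(+0.0766-0.3985i)  (+0.0030-0.4601i)·(+0.0831+0.1982i)  (-0.0886-0.3689i)·(+0.1958+0.1302i)  (+0.0399+0.0771i)·(-0.2676+0.0000i)  (+0.2827+0.3225i)·(-0.1958+0.1302i)  (+0.0054+0.0037i)·(+0.0831-0.1982i)  (-0.4549-0.1748i)·(-0.0766-0.3985i)  (+0.3642+0.0456i)·(-0.1661-0.1690i)
Y_4^-1(R⁻¹ n̂) = -0.165470-0.070620i

Re=-0.1655 Im=-0.0706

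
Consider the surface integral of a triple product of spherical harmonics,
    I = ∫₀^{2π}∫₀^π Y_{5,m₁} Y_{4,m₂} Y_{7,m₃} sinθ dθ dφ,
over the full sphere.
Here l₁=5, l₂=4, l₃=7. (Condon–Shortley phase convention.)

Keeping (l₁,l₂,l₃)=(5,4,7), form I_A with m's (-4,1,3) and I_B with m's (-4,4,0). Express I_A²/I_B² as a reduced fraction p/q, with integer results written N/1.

Same 5,4,7: normalisation and zero-m 3j drop out of the ratio.
A: Δ: 2! 8! 6! / 17! → 1/6126120; sum: t=1:−1/1935360 t=2:+1/362880 = 13/5806080; 3j²(5 4 7; -4 1 3) = Δ·Π!·Σ² = 195/10472  (sign +1)
B: Δ: 2! 8! 6! / 17! → 1/6126120; sum: t=2:+1/7257600 = 1/7257600; 3j²(5 4 7; -4 4 0) = Δ·Π!·Σ² = 14/12155  (sign -1)
I_A²/I_B² = (195/10472)/(14/12155) = 12675/784

12675/784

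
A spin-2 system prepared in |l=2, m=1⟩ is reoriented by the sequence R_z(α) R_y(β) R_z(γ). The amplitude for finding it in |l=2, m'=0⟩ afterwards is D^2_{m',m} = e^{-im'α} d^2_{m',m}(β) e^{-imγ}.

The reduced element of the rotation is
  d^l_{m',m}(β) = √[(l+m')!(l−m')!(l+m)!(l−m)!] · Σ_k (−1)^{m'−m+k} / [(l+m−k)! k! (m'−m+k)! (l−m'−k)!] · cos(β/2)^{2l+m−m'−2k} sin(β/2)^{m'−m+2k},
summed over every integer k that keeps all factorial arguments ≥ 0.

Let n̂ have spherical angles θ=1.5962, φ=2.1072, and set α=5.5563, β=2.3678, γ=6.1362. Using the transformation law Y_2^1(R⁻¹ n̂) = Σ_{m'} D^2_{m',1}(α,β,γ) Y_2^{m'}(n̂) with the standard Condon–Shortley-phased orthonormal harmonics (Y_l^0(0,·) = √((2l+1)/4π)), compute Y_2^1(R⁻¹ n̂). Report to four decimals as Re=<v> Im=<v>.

Need the full column D^2_{m',1} for m'=−2..2 at α=5.5563, β=2.3678, γ=6.1362.
cos(β/2)=0.377316, sin(β/2)=0.926085
d^2_{-2,1}: single k=3 term ⇒ +0.599359;  D = +0.156406-0.578592i
d^2_{-1,1}: k∈[2..3] ⇒ +0.366297 -0.735534 = -0.369237;  D = -0.308873+0.202320i
d^2_{0,1}: k∈[1..2] ⇒ +0.121855 -0.734062 = -0.612207;  D = -0.605606-0.089662i
d^2_{1,1}: k∈[0..1] ⇒ +0.020268 -0.366297 = -0.346028;  D = -0.222103-0.265341i
d^2_{2,1}: single k=0 term ⇒ -0.099494;  D = +0.002980-0.099449i
Y_2^{m'}(θ=1.5962,φ=2.1072) and Σ D·Y over m':
  (+0.1564-0.5786i)·(-0.1844+0.3391i)  (-0.3089+0.2023i)·(+0.0100+0.0169i)  (-0.6056-0.0897i)·(-0.3148+0.0000i)  (-0.2221-0.2653i)·(-0.0100+0.0169i)  (+0.0030-0.0994i)·(-0.1844-0.3391i)
Y_2^1(R⁻¹ n̂) = +0.323934+0.201015i

Re=0.3239 Im=0.2010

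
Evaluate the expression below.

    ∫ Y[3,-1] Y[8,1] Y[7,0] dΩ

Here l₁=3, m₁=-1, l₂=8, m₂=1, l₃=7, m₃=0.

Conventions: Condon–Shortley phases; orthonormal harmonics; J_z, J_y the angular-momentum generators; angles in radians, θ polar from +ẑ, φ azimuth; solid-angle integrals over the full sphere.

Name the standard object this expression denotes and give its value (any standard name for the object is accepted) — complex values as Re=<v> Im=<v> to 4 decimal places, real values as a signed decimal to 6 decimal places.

Gaunt coefficient, -0.068135

This is a Gaunt coefficient — the integral of a triple product of spherical harmonics over the sphere.
Rules hold: Σm=0, L=18 even, 5≤7≤11.
N = 7·17·15 = 1785
Δ = 4!·2!·12!/19! = 1/5290740
Racah Σ t=1..3: t=1:−1/7257600 t=2:+1/2073600 t=3:−1/7257600 = 1/4838400
⇒ 3j(3 8 7; 0 0 0)² = 252/20995, sgn -1
Racah Σ t=2..4: t=2:+1/4838400 t=3:−1/3110400 t=4:+1/29030400 = -1/12441600
⇒ 3j(3 8 7; -1 1 0)² = 343/125970, sgn +1
4πI² = N·(3j₀)²·(3jₘ)² = 302526/5185765
I = -1·√(0.0583378/4π) = -0.06813496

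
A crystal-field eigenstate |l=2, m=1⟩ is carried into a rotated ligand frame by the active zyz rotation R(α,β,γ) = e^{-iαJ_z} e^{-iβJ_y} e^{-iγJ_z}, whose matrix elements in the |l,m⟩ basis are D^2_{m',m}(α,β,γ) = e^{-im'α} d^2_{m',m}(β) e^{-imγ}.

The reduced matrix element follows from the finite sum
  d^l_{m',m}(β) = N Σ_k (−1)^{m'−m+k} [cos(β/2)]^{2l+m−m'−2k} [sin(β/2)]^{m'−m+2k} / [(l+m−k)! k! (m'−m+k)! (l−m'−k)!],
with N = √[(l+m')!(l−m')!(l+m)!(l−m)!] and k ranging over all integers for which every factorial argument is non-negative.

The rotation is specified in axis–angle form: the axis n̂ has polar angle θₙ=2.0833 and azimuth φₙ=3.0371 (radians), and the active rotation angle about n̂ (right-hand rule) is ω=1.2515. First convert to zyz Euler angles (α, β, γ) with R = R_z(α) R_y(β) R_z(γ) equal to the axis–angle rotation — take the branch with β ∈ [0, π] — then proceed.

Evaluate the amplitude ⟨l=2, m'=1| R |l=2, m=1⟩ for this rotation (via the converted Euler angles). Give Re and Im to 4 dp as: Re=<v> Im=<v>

Re=-0.0243 Im=-0.0197

Axis–angle → zyz. n̂ = (sinθₙcosφₙ, sinθₙsinφₙ, cosθₙ) = (-0.866766, +0.090902, -0.490361), ω = 1.2515.
R = I cosω + sinω [n̂]ₓ + (1−cosω) n̂n̂ᵀ gives
  R = [+0.829355, +0.411518, +0.377920; -0.519635, +0.319568, +0.792374; +0.205305, -0.853539, +0.478874]
β = atan2(√(R₁₃²+R₂₃²), R₃₃) = 1.071425; α = atan2(R₂₃, R₁₃) mod 2π = 1.125761; γ = atan2(R₃₂, −R₃₁) mod 2π = 4.476339
Split into d^2_{1,1}(β=1.0714) × two z-phases.
Half-angle: c=0.859905, s=0.510454. N=√(6·1·6·1)=6.000000
The bounds max(0,m−m')=0 and min(l+m,l−m')=1 give 2 terms
  k=0: (−1)^0·6.0000/(6)·0.8599^4·0.5105^0 = +0.546767
  k=1: (−1)^1·6.0000/(2)·0.8599^2·0.5105^2 = -0.578010
d^2_{1,1}(1.0714) = +0.546767 -0.578010 = -0.031242
Attach z-rotation phases: D = e^{-i(1)(1.1258)}·(-0.031242)·e^{-i(1)(4.4763)} = -0.024272-0.019671i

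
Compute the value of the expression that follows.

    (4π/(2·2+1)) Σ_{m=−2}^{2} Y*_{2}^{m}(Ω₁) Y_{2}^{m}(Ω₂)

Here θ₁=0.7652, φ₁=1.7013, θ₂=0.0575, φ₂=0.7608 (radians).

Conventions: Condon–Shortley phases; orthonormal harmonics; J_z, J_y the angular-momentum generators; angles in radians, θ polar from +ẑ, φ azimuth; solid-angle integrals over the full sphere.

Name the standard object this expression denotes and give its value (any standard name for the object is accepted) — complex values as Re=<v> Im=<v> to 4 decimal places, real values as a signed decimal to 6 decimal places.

Legendre polynomial (addition theorem), +0.329219

This sum is the spherical-harmonic addition theorem: it equals the Legendre polynomial P_l(cos γ) of the angle γ between the two directions.
Addition theorem: P_2(cos γ) = (4π/5) Σ_m Y*_{lm}(Ω₁) Y_{lm}(Ω₂), m = −2…2:
  m=-2: (-0.17906 - 0.04783j) × (0.00006 - 0.00127j) = -0.00007 + 0.00023j  (running Σ = -0.00007 + 0.00023j)
  m=-1: (-0.05023 + 0.38268j) × (0.03210 - 0.03056j) = 0.01008 + 0.01382j  (running Σ = 0.01001 + 0.01405j)
  m=0: (0.17680 + 0.00000j) × (0.62766 + 0.00000j) = 0.11097 + 0.00000j  (running Σ = 0.12098 + 0.01405j)
  m=1: (0.05023 + 0.38268j) × (-0.03210 - 0.03056j) = 0.01008 - 0.01382j  (running Σ = 0.13106 + 0.00023j)
  m=2: (-0.17906 + 0.04783j) × (0.00006 + 0.00127j) = -0.00007 - 0.00023j  (running Σ = 0.13099 - 0.00000j)
Total Σ_m = 0.13099 - 0.00000j. Multiply by 2.513274: 0.32922 - 0.00000j. P_2(cos γ) = 0.329219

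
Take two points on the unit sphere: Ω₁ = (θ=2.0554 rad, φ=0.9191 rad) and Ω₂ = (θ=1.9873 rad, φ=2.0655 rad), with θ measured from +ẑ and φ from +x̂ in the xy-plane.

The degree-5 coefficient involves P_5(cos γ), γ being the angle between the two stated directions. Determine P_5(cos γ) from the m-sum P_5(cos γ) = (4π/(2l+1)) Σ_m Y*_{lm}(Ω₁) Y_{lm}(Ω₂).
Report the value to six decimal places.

0.040146

Addition theorem: P_5(cos γ) = (4π/11) Σ_m Y*_{lm}(Ω₁) Y_{lm}(Ω₂), m = −5…5:
  [-5]  conj(Y_{5,-5})(Ω₁) = -0.02936 - 0.25006j ; Y_{5,-5}(Ω₂) = -0.18391 + 0.23306j ; Δ = 0.06368 + 0.03914j
  [-4]  conj(Y_{5,-4})(Ω₁) = 0.36064 + 0.21364j ; Y_{5,-4}(Ω₂) = 0.16480 + 0.38123j ; Δ = -0.02201 + 0.17269j
  [-3]  conj(Y_{5,-3})(Ω₁) = -0.21180 + 0.08565j ; Y_{5,-3}(Ω₂) = 0.12470 + 0.01084j ; Δ = -0.02734 + 0.00839j
  [-2]  conj(Y_{5,-2})(Ω₁) = -0.05699 + 0.20803j ; Y_{5,-2}(Ω₂) = -0.16029 + 0.24391j ; Δ = -0.04161 - 0.04725j
  [-1]  conj(Y_{5,-1})(Ω₁) = -0.18036 - 0.23642j ; Y_{5,-1}(Ω₂) = 0.10136 + 0.18789j ; Δ = 0.02614 - 0.05785j
  [+0]  conj(Y_{5,0})(Ω₁) = -0.15122 + 0.00000j ; Y_{5,0}(Ω₂) = -0.24748 + 0.00000j ; Δ = 0.03742 + 0.00000j
  [+1]  conj(Y_{5,1})(Ω₁) = 0.18036 - 0.23642j ; Y_{5,1}(Ω₂) = -0.10136 + 0.18789j ; Δ = 0.02614 + 0.05785j
  [+2]  conj(Y_{5,2})(Ω₁) = -0.05699 - 0.20803j ; Y_{5,2}(Ω₂) = -0.16029 - 0.24391j ; Δ = -0.04161 + 0.04725j
  [+3]  conj(Y_{5,3})(Ω₁) = 0.21180 + 0.08565j ; Y_{5,3}(Ω₂) = -0.12470 + 0.01084j ; Δ = -0.02734 - 0.00839j
  [+4]  conj(Y_{5,4})(Ω₁) = 0.36064 - 0.21364j ; Y_{5,4}(Ω₂) = 0.16480 - 0.38123j ; Δ = -0.02201 - 0.17269j
  [+5]  conj(Y_{5,5})(Ω₁) = 0.02936 - 0.25006j ; Y_{5,5}(Ω₂) = 0.18391 + 0.23306j ; Δ = 0.06368 - 0.03914j
Σ over m = 0.03514 + 0.00000j; ×(4π/11) → 0.04015 + 0.00000j. Real part: 0.040146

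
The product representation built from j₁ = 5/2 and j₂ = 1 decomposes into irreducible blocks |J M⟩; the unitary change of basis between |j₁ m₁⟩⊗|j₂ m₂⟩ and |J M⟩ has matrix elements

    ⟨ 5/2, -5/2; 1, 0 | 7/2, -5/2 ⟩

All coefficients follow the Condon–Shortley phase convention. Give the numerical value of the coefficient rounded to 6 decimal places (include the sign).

√[8·0!5!2!/8! · 0!5!1!1!1!6!] = √(28800/7)
  +(−1)^0/∏(0,0,5,1,0,1)! = 1/120  (running 1/120)
⟨..|..⟩ = √(28800/7)·(1/120) = +0.534522

+0.534522  (= +√(2/7))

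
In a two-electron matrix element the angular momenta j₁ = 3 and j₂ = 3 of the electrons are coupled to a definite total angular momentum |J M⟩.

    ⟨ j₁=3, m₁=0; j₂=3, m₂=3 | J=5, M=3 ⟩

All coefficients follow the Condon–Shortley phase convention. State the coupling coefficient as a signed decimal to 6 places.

−√(1/3) = -0.577350

√[11·1!5!5!/12! · 3!3!6!0!8!2!] = √(691200)
  +(−1)^1/∏(1,0,2,5,3,0)! = -1/1440  (running -1/1440)
⟨..|..⟩ = √(691200)·(-1/1440) = -0.577350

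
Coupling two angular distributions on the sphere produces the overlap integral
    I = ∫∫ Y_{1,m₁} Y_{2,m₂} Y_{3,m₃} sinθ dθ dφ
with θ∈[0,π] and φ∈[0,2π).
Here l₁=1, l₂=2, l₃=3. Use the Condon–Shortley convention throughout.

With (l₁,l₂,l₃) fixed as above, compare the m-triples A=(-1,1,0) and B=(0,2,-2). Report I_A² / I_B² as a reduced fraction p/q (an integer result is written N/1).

3/5

l's match ⇒ only the (l;m) 3-j factors differ between A and B.
A: triangle coeff Δ(1,2,3) = 1/105; Σ_t [0,0]: t=0:+1/12 = 1/12; (3j)²=1/35 [(1 2 3; -1 1 0)], sign=-1
B: triangle coeff Δ(1,2,3) = 1/105; Σ_t [0,0]: t=0:+1/24 = 1/24; (3j)²=1/21 [(1 2 3; 0 2 -2)], sign=-1
I_A²/I_B² = (1/35)/(1/21) = 3/5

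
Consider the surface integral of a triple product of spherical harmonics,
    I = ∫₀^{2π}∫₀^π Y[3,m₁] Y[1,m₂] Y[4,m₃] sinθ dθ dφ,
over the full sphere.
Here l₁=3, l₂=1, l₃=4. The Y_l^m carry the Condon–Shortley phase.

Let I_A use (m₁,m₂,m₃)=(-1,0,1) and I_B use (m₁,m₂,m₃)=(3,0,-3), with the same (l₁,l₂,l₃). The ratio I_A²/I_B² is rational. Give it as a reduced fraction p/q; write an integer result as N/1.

l's match ⇒ only the (l;m) 3-j factors differ between A and B.
A: triangle coeff Δ(3,1,4) = 1/252; Σ_t [0,0]: t=0:+1/48 = 1/48; (3j)²=5/84 [(3 1 4; -1 0 1)], sign=-1
B: triangle coeff Δ(3,1,4) = 1/252; Σ_t [0,0]: t=0:+1/720 = 1/720; (3j)²=1/36 [(3 1 4; 3 0 -3)], sign=-1
I_A²/I_B² = (5/84)/(1/36) = 15/7

15/7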